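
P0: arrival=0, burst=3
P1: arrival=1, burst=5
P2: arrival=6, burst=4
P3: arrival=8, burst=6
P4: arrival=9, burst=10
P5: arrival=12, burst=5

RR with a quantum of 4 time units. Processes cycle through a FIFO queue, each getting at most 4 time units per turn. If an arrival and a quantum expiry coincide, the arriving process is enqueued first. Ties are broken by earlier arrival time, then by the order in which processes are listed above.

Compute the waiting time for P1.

Gantt: | P0 0-3 | P1 3-7 | P2 7-11 | P1 11-12 | P3 12-16 | P4 16-20 | P5 20-24 | P3 24-26 | P4 26-30 | P5 30-31 | P4 31-33 |
Completion: P0=3  P1=12  P2=11  P3=26  P4=33  P5=31
Turnaround (C−A): P0=3  P1=11  P2=5  P3=18  P4=24  P5=19
Waiting(P1) = turnaround − burst = 11 − 5 = 6

6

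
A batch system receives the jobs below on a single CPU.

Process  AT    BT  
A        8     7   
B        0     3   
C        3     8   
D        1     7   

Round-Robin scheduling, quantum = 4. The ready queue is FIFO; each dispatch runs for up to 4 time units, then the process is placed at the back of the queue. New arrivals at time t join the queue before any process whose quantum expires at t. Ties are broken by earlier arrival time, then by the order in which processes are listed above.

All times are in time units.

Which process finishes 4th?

Timeline: | B 0-3 | D 3-7 | C 7-11 | D 11-14 | A 14-18 | C 18-22 | A 22-25 |
Completion: A=25  B=3  C=22  D=14
Turnaround (C−A): A=17  B=3  C=19  D=13
Finish order: B → D → C → A

A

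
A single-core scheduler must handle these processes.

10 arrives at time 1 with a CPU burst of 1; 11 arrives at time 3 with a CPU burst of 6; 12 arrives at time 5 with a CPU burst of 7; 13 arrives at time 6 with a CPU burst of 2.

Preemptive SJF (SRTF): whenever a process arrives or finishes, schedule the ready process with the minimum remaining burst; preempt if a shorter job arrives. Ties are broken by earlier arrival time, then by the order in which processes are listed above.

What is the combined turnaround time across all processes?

24

Gantt: | idle 0-1 | 10 1-2 | idle 2-3 | 11 3-6 | 13 6-8 | 11 8-11 | 12 11-18 |
Completion: 10=2  11=11  12=18  13=8
Turnaround (C−A): 10=1  11=8  12=13  13=2
Turnaround = completion − arrival: 10=1, 11=8, 12=13, 13=2
Total turnaround = 1 + 8 + 13 + 2 = 24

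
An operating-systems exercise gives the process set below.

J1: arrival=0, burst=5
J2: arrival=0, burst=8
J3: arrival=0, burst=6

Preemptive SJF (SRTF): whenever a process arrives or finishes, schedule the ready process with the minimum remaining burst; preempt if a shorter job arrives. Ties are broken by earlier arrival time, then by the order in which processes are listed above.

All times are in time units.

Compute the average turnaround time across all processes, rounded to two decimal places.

11.67

Gantt: | J1 0-5 | J3 5-11 | J2 11-19 |
Completion: J1=5  J2=19  J3=11
Turnaround (C−A): J1=5  J2=19  J3=11
Turnaround times: J1=5, J2=19, J3=11
Average turnaround = (5+19+11) / 3 = 35/3 = 11.67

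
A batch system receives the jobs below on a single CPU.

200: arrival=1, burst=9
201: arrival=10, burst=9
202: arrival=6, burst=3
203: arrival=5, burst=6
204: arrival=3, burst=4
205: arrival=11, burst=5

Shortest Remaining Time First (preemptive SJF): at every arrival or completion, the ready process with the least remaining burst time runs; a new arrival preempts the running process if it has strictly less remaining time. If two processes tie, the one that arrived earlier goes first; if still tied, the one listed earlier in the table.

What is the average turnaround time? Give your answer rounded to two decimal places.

Schedule: | idle 0-1 | 200 1-3 | 204 3-7 | 202 7-10 | 203 10-16 | 205 16-21 | 200 21-28 | 201 28-37 |
Completion: 200=28  201=37  202=10  203=16  204=7  205=21
Turnaround (C−A): 200=27  201=27  202=4  203=11  204=4  205=10
Turnaround times: 200=27, 201=27, 202=4, 203=11, 204=4, 205=10
Average turnaround = (27+27+4+11+4+10) / 6 = 83/6 = 13.83

13.83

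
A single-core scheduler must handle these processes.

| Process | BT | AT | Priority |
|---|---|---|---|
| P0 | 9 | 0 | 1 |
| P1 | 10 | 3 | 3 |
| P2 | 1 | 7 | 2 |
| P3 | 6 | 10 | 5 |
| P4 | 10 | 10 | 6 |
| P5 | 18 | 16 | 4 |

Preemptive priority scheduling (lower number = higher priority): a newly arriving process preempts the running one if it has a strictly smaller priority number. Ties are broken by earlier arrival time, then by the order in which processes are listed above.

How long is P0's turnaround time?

9

Gantt: | P0 0-9 | P2 9-10 | P1 10-20 | P5 20-38 | P3 38-44 | P4 44-54 |
Completion: P0=9  P1=20  P2=10  P3=44  P4=54  P5=38
Turnaround (C−A): P0=9  P1=17  P2=3  P3=34  P4=44  P5=22
Turnaround(P0) = completion − arrival = 9 − 0 = 9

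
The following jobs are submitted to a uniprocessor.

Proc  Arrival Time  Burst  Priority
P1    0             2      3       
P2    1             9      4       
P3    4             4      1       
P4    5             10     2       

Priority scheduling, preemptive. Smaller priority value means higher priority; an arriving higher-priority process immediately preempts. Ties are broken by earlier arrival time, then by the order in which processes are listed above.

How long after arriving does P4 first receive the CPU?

3

Timeline: | P1 0-2 | P2 2-4 | P3 4-8 | P4 8-18 | P2 18-25 |
Completion: P1=2  P2=25  P3=8  P4=18
Response(P4) = first start − arrival = 8 − 5 = 3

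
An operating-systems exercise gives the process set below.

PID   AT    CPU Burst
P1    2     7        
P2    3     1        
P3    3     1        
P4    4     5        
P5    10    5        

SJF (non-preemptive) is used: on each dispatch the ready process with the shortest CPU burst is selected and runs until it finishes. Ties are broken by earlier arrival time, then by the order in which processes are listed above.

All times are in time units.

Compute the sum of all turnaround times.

Gantt: | idle 0-2 | P1 2-9 | P2 9-10 | P3 10-11 | P4 11-16 | P5 16-21 |
Completion: P1=9  P2=10  P3=11  P4=16  P5=21
Turnaround = completion − arrival: P1=7, P2=7, P3=8, P4=12, P5=11
Total turnaround = 7 + 7 + 8 + 12 + 11 = 45

45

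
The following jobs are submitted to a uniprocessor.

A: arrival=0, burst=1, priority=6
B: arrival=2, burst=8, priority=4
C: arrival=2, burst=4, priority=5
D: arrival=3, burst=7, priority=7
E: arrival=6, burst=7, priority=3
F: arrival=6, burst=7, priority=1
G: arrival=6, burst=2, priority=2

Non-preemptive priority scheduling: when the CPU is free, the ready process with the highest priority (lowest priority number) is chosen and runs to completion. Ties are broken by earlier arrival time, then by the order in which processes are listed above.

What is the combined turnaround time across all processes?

115

Gantt: | A 0-1 | idle 1-2 | B 2-10 | F 10-17 | G 17-19 | E 19-26 | C 26-30 | D 30-37 |
Completion: A=1  B=10  C=30  D=37  E=26  F=17  G=19
Turnaround (C−A): A=1  B=8  C=28  D=34  E=20  F=11  G=13
Turnaround = completion − arrival: A=1, B=8, C=28, D=34, E=20, F=11, G=13
Total turnaround = 1 + 8 + 28 + 34 + 20 + 11 + 13 = 115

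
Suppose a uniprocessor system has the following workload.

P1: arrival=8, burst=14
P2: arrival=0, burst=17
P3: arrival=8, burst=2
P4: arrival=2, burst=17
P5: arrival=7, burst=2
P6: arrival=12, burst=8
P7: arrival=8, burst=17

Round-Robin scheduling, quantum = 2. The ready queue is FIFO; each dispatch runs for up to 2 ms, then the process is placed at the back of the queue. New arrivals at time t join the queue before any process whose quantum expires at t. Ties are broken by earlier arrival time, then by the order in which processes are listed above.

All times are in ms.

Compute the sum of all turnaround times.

Schedule: | P2 0-2 | P4 2-4 | P2 4-6 | P4 6-8 | P2 8-10 | P5 10-12 | P1 12-14 | P3 14-16 | P7 16-18 | P4 18-20 | P2 20-22 | P6 22-24 | P1 24-26 | P7 26-28 | P4 28-30 | P2 30-32 | P6 32-34 | P1 34-36 | P7 36-38 | P4 38-40 | P2 40-42 | P6 42-44 | P1 44-46 | P7 46-48 | P4 48-50 | P2 50-52 | P6 52-54 | P1 54-56 | P7 56-58 | P4 58-60 | P2 60-62 | P1 62-64 | P7 64-66 | P4 66-68 | P2 68-69 | P1 69-71 | P7 71-73 | P4 73-74 | P7 74-77 |
Completion: P1=71  P2=69  P3=16  P4=74  P5=12  P6=54  P7=77
Turnaround = completion − arrival: P1=63, P2=69, P3=8, P4=72, P5=5, P6=42, P7=69
Total turnaround = 63 + 69 + 8 + 72 + 5 + 42 + 69 = 328

328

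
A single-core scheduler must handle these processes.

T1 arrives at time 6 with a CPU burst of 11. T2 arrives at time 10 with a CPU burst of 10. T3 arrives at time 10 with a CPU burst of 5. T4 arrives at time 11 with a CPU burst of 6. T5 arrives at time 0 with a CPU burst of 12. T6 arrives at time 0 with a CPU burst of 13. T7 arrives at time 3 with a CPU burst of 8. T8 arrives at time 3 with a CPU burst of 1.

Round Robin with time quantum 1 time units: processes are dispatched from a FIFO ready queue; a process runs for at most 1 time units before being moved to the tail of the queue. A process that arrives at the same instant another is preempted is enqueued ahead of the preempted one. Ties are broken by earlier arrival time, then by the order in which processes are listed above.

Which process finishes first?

T8

Schedule: | T5 0-1 | T6 1-2 | T5 2-3 | T6 3-4 | T7 4-5 | T8 5-6 | T5 6-7 | T6 7-8 | T7 8-9 | T1 9-10 | T5 10-11 | T6 11-12 | T7 12-13 | T2 13-14 | T3 14-15 | T1 15-16 | T4 16-17 | T5 17-18 | T6 18-19 | T7 19-20 | T2 20-21 | T3 21-22 | T1 22-23 | T4 23-24 | T5 24-25 | T6 25-26 | T7 26-27 | T2 27-28 | T3 28-29 | T1 29-30 | T4 30-31 | T5 31-32 | T6 32-33 | T7 33-34 | T2 34-35 | T3 35-36 | T1 36-37 | T4 37-38 | T5 38-39 | T6 39-40 | T7 40-41 | T2 41-42 | T3 42-43 | T1 43-44 | T4 44-45 | T5 45-46 | T6 46-47 | T7 47-48 | T2 48-49 | T1 49-50 | T4 50-51 | T5 51-52 | T6 52-53 | T2 53-54 | T1 54-55 | T5 55-56 | T6 56-57 | T2 57-58 | T1 58-59 | T5 59-60 | T6 60-61 | T2 61-62 | T1 62-63 | T6 63-64 | T2 64-65 | T1 65-66 |
Completion: T1=66  T2=65  T3=43  T4=51  T5=60  T6=64  T7=48  T8=6
Turnaround (C−A): T1=60  T2=55  T3=33  T4=40  T5=60  T6=64  T7=45  T8=3
Finish order: T8 → T3 → T7 → T4 → T5 → T6 → T2 → T1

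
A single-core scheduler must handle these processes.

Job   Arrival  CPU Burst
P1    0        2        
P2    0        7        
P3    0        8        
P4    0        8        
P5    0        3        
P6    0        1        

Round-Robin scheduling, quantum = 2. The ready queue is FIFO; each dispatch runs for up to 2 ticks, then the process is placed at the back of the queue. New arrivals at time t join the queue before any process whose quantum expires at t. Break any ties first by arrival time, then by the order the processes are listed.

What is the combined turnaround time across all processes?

112

Timeline: | P1 0-2 | P2 2-4 | P3 4-6 | P4 6-8 | P5 8-10 | P6 10-11 | P2 11-13 | P3 13-15 | P4 15-17 | P5 17-18 | P2 18-20 | P3 20-22 | P4 22-24 | P2 24-25 | P3 25-27 | P4 27-29 |
Completion: P1=2  P2=25  P3=27  P4=29  P5=18  P6=11
Turnaround (C−A): P1=2  P2=25  P3=27  P4=29  P5=18  P6=11
Turnaround = completion − arrival: P1=2, P2=25, P3=27, P4=29, P5=18, P6=11
Total turnaround = 2 + 25 + 27 + 29 + 18 + 11 = 112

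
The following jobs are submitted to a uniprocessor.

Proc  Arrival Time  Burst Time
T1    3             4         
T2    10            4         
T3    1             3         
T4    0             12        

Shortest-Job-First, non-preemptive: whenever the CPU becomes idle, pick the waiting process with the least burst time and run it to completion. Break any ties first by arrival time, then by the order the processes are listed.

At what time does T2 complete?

Timeline: | T4 0-12 | T3 12-15 | T1 15-19 | T2 19-23 |
Completion: T1=19  T2=23  T3=15  T4=12
Turnaround (C−A): T1=16  T2=13  T3=14  T4=12

23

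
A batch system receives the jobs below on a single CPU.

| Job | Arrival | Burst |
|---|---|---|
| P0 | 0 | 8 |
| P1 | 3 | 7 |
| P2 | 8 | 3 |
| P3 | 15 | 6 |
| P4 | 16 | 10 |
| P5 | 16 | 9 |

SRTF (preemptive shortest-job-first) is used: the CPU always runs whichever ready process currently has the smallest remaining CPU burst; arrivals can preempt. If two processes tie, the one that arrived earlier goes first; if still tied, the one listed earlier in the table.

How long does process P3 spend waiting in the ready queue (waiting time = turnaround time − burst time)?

3

Timeline: | P0 0-8 | P2 8-11 | P1 11-18 | P3 18-24 | P5 24-33 | P4 33-43 |
Completion: P0=8  P1=18  P2=11  P3=24  P4=43  P5=33
Turnaround (C−A): P0=8  P1=15  P2=3  P3=9  P4=27  P5=17
Waiting(P3) = turnaround − burst = 9 − 6 = 3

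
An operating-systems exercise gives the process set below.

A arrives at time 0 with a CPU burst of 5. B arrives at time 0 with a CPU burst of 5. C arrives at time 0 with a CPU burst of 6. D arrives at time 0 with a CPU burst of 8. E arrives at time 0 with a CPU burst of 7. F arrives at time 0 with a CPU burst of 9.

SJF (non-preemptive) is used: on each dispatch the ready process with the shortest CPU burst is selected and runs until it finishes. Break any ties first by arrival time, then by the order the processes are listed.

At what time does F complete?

Gantt: | A 0-5 | B 5-10 | C 10-16 | E 16-23 | D 23-31 | F 31-40 |
Completion: A=5  B=10  C=16  D=31  E=23  F=40

40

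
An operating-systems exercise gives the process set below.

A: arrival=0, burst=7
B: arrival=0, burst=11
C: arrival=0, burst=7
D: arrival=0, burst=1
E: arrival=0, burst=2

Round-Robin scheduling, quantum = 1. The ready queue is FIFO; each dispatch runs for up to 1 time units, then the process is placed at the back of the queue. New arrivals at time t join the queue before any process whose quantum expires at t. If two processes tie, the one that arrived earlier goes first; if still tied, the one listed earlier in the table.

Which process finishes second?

E

Schedule: | A 0-1 | B 1-2 | C 2-3 | D 3-4 | E 4-5 | A 5-6 | B 6-7 | C 7-8 | E 8-9 | A 9-10 | B 10-11 | C 11-12 | A 12-13 | B 13-14 | C 14-15 | A 15-16 | B 16-17 | C 17-18 | A 18-19 | B 19-20 | C 20-21 | A 21-22 | B 22-23 | C 23-24 | B 24-28 |
Completion: A=22  B=28  C=24  D=4  E=9
Turnaround (C−A): A=22  B=28  C=24  D=4  E=9
Finish order: D → E → A → C → B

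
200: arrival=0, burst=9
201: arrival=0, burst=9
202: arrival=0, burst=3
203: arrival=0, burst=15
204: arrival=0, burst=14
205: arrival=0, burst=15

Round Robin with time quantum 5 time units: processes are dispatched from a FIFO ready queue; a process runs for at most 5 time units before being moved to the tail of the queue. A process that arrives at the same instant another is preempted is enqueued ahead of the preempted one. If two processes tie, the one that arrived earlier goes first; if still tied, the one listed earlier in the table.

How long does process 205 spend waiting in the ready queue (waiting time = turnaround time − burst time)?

50

Timeline: | 200 0-5 | 201 5-10 | 202 10-13 | 203 13-18 | 204 18-23 | 205 23-28 | 200 28-32 | 201 32-36 | 203 36-41 | 204 41-46 | 205 46-51 | 203 51-56 | 204 56-60 | 205 60-65 |
Completion: 200=32  201=36  202=13  203=56  204=60  205=65
Waiting(205) = turnaround − burst = 65 − 15 = 50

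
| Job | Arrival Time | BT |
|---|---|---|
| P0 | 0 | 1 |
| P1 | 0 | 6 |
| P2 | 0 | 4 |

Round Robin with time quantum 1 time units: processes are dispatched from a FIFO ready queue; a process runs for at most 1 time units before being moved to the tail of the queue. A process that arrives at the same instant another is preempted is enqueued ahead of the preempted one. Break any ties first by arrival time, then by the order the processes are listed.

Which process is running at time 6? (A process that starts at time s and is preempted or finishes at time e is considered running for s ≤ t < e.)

Timeline: | P0 0-1 | P1 1-2 | P2 2-3 | P1 3-4 | P2 4-5 | P1 5-6 | P2 6-7 | P1 7-8 | P2 8-9 | P1 9-11 |
Completion: P0=1  P1=11  P2=9

P2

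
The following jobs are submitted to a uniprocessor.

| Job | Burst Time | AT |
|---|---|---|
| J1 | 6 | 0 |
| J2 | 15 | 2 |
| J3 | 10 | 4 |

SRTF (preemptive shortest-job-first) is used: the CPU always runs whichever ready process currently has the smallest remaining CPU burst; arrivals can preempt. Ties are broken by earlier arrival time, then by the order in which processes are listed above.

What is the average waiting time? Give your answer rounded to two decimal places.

Gantt: | J1 0-6 | J3 6-16 | J2 16-31 |
Completion: J1=6  J2=31  J3=16
Waiting times: J1=0, J2=14, J3=2
Average waiting = (0+14+2) / 3 = 16/3 = 5.33

5.33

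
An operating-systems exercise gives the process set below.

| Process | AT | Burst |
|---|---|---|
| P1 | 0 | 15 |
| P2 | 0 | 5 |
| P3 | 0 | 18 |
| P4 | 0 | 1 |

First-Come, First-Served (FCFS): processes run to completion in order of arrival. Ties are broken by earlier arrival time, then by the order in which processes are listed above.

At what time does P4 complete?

Schedule: | P1 0-15 | P2 15-20 | P3 20-38 | P4 38-39 |
Completion: P1=15  P2=20  P3=38  P4=39
Turnaround (C−A): P1=15  P2=20  P3=38  P4=39

39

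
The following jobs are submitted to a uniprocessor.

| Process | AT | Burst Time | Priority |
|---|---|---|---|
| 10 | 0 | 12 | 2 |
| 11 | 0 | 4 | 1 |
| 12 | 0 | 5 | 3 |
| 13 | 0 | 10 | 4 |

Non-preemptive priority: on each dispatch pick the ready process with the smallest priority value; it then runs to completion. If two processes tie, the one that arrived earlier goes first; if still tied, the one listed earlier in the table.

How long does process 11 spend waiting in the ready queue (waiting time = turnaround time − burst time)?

0

Schedule: | 11 0-4 | 10 4-16 | 12 16-21 | 13 21-31 |
Completion: 10=16  11=4  12=21  13=31
Turnaround (C−A): 10=16  11=4  12=21  13=31
Waiting(11) = turnaround − burst = 4 − 4 = 0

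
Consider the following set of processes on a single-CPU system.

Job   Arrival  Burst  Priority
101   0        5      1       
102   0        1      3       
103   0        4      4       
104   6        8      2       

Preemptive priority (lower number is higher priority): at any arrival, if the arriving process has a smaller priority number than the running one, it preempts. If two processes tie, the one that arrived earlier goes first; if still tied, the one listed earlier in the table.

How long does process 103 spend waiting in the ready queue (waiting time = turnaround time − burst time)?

14

Timeline: | 101 0-5 | 102 5-6 | 104 6-14 | 103 14-18 |
Completion: 101=5  102=6  103=18  104=14
Turnaround (C−A): 101=5  102=6  103=18  104=8
Waiting(103) = turnaround − burst = 18 − 4 = 14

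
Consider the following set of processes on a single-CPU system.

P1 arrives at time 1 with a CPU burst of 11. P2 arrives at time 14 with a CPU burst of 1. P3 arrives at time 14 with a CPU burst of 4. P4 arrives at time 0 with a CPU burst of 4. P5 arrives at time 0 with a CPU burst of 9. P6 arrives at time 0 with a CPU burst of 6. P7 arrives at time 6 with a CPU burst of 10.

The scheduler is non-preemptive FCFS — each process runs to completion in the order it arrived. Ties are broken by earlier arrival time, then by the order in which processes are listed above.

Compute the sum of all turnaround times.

Schedule: | P4 0-4 | P5 4-13 | P6 13-19 | P1 19-30 | P7 30-40 | P2 40-41 | P3 41-45 |
Completion: P1=30  P2=41  P3=45  P4=4  P5=13  P6=19  P7=40
Turnaround = completion − arrival: P1=29, P2=27, P3=31, P4=4, P5=13, P6=19, P7=34
Total turnaround = 29 + 27 + 31 + 4 + 13 + 19 + 34 = 157

157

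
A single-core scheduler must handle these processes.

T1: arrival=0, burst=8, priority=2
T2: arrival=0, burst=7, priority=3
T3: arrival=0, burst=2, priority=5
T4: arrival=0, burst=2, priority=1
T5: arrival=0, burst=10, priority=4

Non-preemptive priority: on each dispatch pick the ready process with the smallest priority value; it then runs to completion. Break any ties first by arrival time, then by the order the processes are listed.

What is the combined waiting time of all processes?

56

Schedule: | T4 0-2 | T1 2-10 | T2 10-17 | T5 17-27 | T3 27-29 |
Completion: T1=10  T2=17  T3=29  T4=2  T5=27
Turnaround (C−A): T1=10  T2=17  T3=29  T4=2  T5=27
Waiting = turnaround − burst: T1=2, T2=10, T3=27, T4=0, T5=17
Total waiting = 2 + 10 + 27 + 0 + 17 = 56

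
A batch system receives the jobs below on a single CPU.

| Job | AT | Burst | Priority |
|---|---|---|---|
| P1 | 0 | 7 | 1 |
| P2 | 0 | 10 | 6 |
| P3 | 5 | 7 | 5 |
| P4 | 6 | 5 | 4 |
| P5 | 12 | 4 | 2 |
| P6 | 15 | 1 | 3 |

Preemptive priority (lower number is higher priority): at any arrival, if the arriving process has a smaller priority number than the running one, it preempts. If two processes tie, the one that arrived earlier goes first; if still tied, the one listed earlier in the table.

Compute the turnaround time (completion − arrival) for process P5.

Timeline: | P1 0-7 | P4 7-12 | P5 12-16 | P6 16-17 | P3 17-24 | P2 24-34 |
Completion: P1=7  P2=34  P3=24  P4=12  P5=16  P6=17
Turnaround (C−A): P1=7  P2=34  P3=19  P4=6  P5=4  P6=2
Turnaround(P5) = completion − arrival = 16 − 12 = 4

4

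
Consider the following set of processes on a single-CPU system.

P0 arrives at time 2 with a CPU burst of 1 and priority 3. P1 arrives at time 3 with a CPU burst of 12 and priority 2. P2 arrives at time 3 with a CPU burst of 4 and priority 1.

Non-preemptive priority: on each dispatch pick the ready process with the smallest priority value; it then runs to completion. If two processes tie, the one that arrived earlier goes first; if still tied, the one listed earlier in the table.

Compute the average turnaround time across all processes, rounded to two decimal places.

Timeline: | idle 0-2 | P0 2-3 | P2 3-7 | P1 7-19 |
Completion: P0=3  P1=19  P2=7
Turnaround times: P0=1, P1=16, P2=4
Average turnaround = (1+16+4) / 3 = 21/3 = 7.00

7.00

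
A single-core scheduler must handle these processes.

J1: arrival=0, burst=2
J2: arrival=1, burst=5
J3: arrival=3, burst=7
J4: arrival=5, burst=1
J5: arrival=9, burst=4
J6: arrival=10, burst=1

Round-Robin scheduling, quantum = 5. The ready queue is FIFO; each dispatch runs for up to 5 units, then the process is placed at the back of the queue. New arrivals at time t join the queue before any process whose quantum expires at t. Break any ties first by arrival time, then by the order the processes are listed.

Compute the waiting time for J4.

Timeline: | J1 0-2 | J2 2-7 | J3 7-12 | J4 12-13 | J5 13-17 | J6 17-18 | J3 18-20 |
Completion: J1=2  J2=7  J3=20  J4=13  J5=17  J6=18
Waiting(J4) = turnaround − burst = 8 − 1 = 7

7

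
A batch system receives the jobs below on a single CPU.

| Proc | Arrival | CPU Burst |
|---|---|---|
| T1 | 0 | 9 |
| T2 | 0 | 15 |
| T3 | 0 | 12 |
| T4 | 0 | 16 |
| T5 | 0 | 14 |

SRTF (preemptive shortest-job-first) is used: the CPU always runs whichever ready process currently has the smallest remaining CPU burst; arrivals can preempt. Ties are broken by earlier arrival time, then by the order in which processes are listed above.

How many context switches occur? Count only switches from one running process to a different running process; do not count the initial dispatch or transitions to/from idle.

Schedule: | T1 0-9 | T3 9-21 | T5 21-35 | T2 35-50 | T4 50-66 |
Completion: T1=9  T2=50  T3=21  T4=66  T5=35

4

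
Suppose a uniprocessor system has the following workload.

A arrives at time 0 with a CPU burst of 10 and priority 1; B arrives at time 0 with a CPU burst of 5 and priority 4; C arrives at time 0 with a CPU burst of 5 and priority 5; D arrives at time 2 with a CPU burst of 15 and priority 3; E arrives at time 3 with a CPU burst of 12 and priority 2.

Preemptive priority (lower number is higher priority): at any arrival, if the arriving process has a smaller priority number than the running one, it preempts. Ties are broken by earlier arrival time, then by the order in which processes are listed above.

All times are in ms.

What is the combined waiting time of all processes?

106

Timeline: | A 0-10 | E 10-22 | D 22-37 | B 37-42 | C 42-47 |
Completion: A=10  B=42  C=47  D=37  E=22
Turnaround (C−A): A=10  B=42  C=47  D=35  E=19
Waiting = turnaround − burst: A=0, B=37, C=42, D=20, E=7
Total waiting = 0 + 37 + 42 + 20 + 7 = 106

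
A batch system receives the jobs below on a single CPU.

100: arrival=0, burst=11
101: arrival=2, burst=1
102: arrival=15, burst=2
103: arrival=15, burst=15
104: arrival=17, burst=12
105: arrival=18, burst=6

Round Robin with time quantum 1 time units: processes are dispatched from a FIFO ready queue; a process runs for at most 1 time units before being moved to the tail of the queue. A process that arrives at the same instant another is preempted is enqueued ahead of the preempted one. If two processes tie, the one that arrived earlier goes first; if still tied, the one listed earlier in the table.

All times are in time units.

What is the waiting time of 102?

1

Gantt: | 100 0-2 | 101 2-3 | 100 3-12 | idle 12-15 | 102 15-16 | 103 16-17 | 102 17-18 | 104 18-19 | 103 19-20 | 105 20-21 | 104 21-22 | 103 22-23 | 105 23-24 | 104 24-25 | 103 25-26 | 105 26-27 | 104 27-28 | 103 28-29 | 105 29-30 | 104 30-31 | 103 31-32 | 105 32-33 | 104 33-34 | 103 34-35 | 105 35-36 | 104 36-37 | 103 37-38 | 104 38-39 | 103 39-40 | 104 40-41 | 103 41-42 | 104 42-43 | 103 43-44 | 104 44-45 | 103 45-46 | 104 46-47 | 103 47-50 |
Completion: 100=12  101=3  102=18  103=50  104=47  105=36
Turnaround (C−A): 100=12  101=1  102=3  103=35  104=30  105=18
Waiting(102) = turnaround − burst = 3 − 2 = 1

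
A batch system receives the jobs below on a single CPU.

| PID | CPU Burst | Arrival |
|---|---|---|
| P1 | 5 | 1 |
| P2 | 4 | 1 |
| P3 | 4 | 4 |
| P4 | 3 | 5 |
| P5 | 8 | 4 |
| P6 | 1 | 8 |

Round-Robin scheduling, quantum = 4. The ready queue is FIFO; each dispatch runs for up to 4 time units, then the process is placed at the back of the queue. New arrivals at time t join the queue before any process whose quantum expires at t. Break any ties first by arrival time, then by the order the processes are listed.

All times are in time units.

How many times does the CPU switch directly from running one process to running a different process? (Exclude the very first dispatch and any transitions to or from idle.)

7

Timeline: | idle 0-1 | P1 1-5 | P2 5-9 | P3 9-13 | P5 13-17 | P4 17-20 | P1 20-21 | P6 21-22 | P5 22-26 |
Completion: P1=21  P2=9  P3=13  P4=20  P5=26  P6=22
Turnaround (C−A): P1=20  P2=8  P3=9  P4=15  P5=22  P6=14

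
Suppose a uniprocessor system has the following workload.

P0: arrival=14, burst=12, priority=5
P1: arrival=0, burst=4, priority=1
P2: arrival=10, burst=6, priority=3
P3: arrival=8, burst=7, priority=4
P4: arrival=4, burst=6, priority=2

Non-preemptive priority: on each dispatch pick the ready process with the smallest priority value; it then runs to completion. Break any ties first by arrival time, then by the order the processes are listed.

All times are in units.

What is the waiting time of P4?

Schedule: | P1 0-4 | P4 4-10 | P2 10-16 | P3 16-23 | P0 23-35 |
Completion: P0=35  P1=4  P2=16  P3=23  P4=10
Waiting(P4) = turnaround − burst = 6 − 6 = 0

0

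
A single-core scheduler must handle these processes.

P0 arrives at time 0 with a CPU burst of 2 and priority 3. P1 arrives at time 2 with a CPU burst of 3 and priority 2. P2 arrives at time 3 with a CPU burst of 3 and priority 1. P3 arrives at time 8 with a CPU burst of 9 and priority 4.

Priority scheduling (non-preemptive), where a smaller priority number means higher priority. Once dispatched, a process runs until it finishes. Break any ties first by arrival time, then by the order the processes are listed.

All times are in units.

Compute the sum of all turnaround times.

Gantt: | P0 0-2 | P1 2-5 | P2 5-8 | P3 8-17 |
Completion: P0=2  P1=5  P2=8  P3=17
Turnaround = completion − arrival: P0=2, P1=3, P2=5, P3=9
Total turnaround = 2 + 3 + 5 + 9 = 19

19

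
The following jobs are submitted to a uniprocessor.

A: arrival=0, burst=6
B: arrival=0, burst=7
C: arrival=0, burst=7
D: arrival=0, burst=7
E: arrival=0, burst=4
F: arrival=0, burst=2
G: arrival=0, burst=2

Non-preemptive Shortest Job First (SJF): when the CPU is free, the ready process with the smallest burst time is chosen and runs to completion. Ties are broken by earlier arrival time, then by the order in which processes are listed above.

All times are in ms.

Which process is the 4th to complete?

Schedule: | F 0-2 | G 2-4 | E 4-8 | A 8-14 | B 14-21 | C 21-28 | D 28-35 |
Completion: A=14  B=21  C=28  D=35  E=8  F=2  G=4
Turnaround (C−A): A=14  B=21  C=28  D=35  E=8  F=2  G=4
Finish order: F → G → E → A → B → C → D

A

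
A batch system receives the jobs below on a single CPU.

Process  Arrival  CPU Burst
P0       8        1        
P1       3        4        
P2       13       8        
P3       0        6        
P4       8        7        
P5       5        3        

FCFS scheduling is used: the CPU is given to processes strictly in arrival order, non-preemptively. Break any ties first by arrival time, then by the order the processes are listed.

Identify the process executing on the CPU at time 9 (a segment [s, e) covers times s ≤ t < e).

Timeline: | P3 0-6 | P1 6-10 | P5 10-13 | P0 13-14 | P4 14-21 | P2 21-29 |
Completion: P0=14  P1=10  P2=29  P3=6  P4=21  P5=13
Turnaround (C−A): P0=6  P1=7  P2=16  P3=6  P4=13  P5=8

P1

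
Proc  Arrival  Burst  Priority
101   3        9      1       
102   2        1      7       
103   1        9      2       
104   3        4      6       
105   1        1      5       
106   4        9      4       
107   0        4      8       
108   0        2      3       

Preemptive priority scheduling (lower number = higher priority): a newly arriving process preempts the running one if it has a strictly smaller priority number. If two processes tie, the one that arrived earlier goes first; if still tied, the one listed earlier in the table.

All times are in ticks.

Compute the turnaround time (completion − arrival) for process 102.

33

Schedule: | 108 0-1 | 103 1-3 | 101 3-12 | 103 12-19 | 108 19-20 | 106 20-29 | 105 29-30 | 104 30-34 | 102 34-35 | 107 35-39 |
Completion: 101=12  102=35  103=19  104=34  105=30  106=29  107=39  108=20
Turnaround (C−A): 101=9  102=33  103=18  104=31  105=29  106=25  107=39  108=20
Turnaround(102) = completion − arrival = 35 − 2 = 33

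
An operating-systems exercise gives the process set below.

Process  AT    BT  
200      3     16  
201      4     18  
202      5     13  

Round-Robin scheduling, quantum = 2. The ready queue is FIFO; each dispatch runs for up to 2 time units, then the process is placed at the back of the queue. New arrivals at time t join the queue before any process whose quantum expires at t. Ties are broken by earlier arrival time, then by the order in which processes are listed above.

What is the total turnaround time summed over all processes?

128

Timeline: | idle 0-3 | 200 3-5 | 201 5-7 | 202 7-9 | 200 9-11 | 201 11-13 | 202 13-15 | 200 15-17 | 201 17-19 | 202 19-21 | 200 21-23 | 201 23-25 | 202 25-27 | 200 27-29 | 201 29-31 | 202 31-33 | 200 33-35 | 201 35-37 | 202 37-39 | 200 39-41 | 201 41-43 | 202 43-44 | 200 44-46 | 201 46-50 |
Completion: 200=46  201=50  202=44
Turnaround = completion − arrival: 200=43, 201=46, 202=39
Total turnaround = 43 + 46 + 39 = 128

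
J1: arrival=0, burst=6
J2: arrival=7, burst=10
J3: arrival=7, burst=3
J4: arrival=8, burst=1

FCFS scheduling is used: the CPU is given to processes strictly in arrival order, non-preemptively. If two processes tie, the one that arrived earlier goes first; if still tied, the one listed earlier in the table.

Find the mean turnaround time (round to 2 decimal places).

10.50

Gantt: | J1 0-6 | idle 6-7 | J2 7-17 | J3 17-20 | J4 20-21 |
Completion: J1=6  J2=17  J3=20  J4=21
Turnaround (C−A): J1=6  J2=10  J3=13  J4=13
Turnaround times: J1=6, J2=10, J3=13, J4=13
Average turnaround = (6+10+13+13) / 4 = 42/4 = 10.50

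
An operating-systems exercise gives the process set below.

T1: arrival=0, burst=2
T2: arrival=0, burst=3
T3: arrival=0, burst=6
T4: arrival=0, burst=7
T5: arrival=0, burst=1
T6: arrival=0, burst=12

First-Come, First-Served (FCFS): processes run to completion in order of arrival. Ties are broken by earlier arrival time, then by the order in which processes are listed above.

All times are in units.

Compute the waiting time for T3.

5

Gantt: | T1 0-2 | T2 2-5 | T3 5-11 | T4 11-18 | T5 18-19 | T6 19-31 |
Completion: T1=2  T2=5  T3=11  T4=18  T5=19  T6=31
Turnaround (C−A): T1=2  T2=5  T3=11  T4=18  T5=19  T6=31
Waiting(T3) = turnaround − burst = 11 − 6 = 5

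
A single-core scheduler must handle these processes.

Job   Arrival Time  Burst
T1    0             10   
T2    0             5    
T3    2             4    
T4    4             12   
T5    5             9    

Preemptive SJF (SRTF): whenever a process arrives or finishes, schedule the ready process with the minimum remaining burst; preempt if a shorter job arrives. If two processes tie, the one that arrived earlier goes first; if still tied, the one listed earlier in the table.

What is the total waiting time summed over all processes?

Timeline: | T2 0-5 | T3 5-9 | T5 9-18 | T1 18-28 | T4 28-40 |
Completion: T1=28  T2=5  T3=9  T4=40  T5=18
Waiting = turnaround − burst: T1=18, T2=0, T3=3, T4=24, T5=4
Total waiting = 18 + 0 + 3 + 24 + 4 = 49

49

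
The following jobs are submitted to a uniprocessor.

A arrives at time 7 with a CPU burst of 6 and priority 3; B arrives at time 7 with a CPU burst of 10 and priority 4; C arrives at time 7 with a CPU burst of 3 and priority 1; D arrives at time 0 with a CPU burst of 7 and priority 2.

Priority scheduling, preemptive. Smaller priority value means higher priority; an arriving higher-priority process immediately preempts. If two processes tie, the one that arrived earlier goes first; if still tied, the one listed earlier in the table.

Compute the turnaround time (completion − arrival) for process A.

9

Timeline: | D 0-7 | C 7-10 | A 10-16 | B 16-26 |
Completion: A=16  B=26  C=10  D=7
Turnaround(A) = completion − arrival = 16 − 7 = 9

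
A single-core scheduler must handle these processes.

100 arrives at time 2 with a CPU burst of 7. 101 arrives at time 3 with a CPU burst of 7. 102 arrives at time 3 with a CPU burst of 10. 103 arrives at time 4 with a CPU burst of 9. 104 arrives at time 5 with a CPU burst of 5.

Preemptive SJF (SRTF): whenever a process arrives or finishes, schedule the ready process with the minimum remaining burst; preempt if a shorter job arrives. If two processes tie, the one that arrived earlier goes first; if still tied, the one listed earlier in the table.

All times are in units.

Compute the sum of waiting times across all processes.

59

Schedule: | idle 0-2 | 100 2-9 | 104 9-14 | 101 14-21 | 103 21-30 | 102 30-40 |
Completion: 100=9  101=21  102=40  103=30  104=14
Turnaround (C−A): 100=7  101=18  102=37  103=26  104=9
Waiting = turnaround − burst: 100=0, 101=11, 102=27, 103=17, 104=4
Total waiting = 0 + 11 + 27 + 17 + 4 = 59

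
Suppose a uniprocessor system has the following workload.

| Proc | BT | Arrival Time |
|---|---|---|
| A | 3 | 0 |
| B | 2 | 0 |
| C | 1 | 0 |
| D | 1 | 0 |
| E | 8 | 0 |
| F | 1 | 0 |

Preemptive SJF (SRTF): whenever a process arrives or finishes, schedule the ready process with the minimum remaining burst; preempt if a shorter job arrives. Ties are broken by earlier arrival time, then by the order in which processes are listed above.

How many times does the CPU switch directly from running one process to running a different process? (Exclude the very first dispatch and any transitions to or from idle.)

Timeline: | C 0-1 | D 1-2 | F 2-3 | B 3-5 | A 5-8 | E 8-16 |
Completion: A=8  B=5  C=1  D=2  E=16  F=3
Turnaround (C−A): A=8  B=5  C=1  D=2  E=16  F=3

5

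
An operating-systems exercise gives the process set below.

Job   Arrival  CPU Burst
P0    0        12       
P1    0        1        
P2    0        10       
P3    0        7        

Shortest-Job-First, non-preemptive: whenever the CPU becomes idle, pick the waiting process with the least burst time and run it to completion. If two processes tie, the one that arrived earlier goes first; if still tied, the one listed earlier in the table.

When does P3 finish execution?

8

Gantt: | P1 0-1 | P3 1-8 | P2 8-18 | P0 18-30 |
Completion: P0=30  P1=1  P2=18  P3=8
Turnaround (C−A): P0=30  P1=1  P2=18  P3=8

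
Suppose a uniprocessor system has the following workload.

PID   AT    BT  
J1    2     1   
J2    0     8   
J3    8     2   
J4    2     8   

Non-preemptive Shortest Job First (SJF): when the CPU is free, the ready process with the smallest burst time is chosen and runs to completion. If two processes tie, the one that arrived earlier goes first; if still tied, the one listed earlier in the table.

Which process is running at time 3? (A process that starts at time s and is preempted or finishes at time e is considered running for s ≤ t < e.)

Schedule: | J2 0-8 | J1 8-9 | J3 9-11 | J4 11-19 |
Completion: J1=9  J2=8  J3=11  J4=19
Turnaround (C−A): J1=7  J2=8  J3=3  J4=17

J2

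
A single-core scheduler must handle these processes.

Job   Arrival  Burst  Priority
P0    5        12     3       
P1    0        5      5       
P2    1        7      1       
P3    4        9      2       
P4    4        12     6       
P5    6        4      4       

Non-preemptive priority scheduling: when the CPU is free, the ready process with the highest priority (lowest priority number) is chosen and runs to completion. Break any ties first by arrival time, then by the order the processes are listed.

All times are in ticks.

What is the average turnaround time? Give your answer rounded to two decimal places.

22.83

Schedule: | P1 0-5 | P2 5-12 | P3 12-21 | P0 21-33 | P5 33-37 | P4 37-49 |
Completion: P0=33  P1=5  P2=12  P3=21  P4=49  P5=37
Turnaround times: P0=28, P1=5, P2=11, P3=17, P4=45, P5=31
Average turnaround = (28+5+11+17+45+31) / 6 = 137/6 = 22.83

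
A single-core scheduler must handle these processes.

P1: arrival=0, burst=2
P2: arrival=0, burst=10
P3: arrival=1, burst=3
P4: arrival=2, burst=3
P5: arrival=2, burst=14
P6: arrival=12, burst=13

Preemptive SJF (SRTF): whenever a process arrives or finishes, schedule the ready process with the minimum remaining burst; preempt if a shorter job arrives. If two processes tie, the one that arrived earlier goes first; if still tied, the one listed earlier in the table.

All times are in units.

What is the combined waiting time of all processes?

47

Gantt: | P1 0-2 | P3 2-5 | P4 5-8 | P2 8-18 | P6 18-31 | P5 31-45 |
Completion: P1=2  P2=18  P3=5  P4=8  P5=45  P6=31
Turnaround (C−A): P1=2  P2=18  P3=4  P4=6  P5=43  P6=19
Waiting = turnaround − burst: P1=0, P2=8, P3=1, P4=3, P5=29, P6=6
Total waiting = 0 + 8 + 1 + 3 + 29 + 6 = 47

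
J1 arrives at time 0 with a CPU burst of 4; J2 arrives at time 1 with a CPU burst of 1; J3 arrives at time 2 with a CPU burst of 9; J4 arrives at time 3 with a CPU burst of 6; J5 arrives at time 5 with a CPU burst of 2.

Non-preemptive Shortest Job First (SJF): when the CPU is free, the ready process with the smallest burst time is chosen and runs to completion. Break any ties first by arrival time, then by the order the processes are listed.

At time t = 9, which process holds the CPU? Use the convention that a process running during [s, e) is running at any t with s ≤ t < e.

J4

Gantt: | J1 0-4 | J2 4-5 | J5 5-7 | J4 7-13 | J3 13-22 |
Completion: J1=4  J2=5  J3=22  J4=13  J5=7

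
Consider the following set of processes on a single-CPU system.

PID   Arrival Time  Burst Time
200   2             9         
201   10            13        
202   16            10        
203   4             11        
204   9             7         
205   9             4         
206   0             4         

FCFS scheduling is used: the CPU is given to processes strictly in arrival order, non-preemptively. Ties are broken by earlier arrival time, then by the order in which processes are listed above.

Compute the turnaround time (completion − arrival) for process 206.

Gantt: | 206 0-4 | 200 4-13 | 203 13-24 | 204 24-31 | 205 31-35 | 201 35-48 | 202 48-58 |
Completion: 200=13  201=48  202=58  203=24  204=31  205=35  206=4
Turnaround (C−A): 200=11  201=38  202=42  203=20  204=22  205=26  206=4
Turnaround(206) = completion − arrival = 4 − 0 = 4

4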